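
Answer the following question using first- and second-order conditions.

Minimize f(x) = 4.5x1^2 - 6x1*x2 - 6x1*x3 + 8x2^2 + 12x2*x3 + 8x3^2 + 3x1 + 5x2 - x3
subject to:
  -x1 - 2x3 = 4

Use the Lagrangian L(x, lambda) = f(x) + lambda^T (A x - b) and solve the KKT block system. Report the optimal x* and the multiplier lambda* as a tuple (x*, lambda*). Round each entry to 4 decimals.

Form the Lagrangian:
  L(x, lambda) = (1/2) x^T Q x + c^T x + lambda^T (A x - b)
Stationarity (grad_x L = 0): Q x + c + A^T lambda = 0.
Primal feasibility: A x = b.

This gives the KKT block system:
  [ Q   A^T ] [ x     ]   [-c ]
  [ A    0  ] [ lambda ] = [ b ]

Solving the linear system:
  x*      = (-1.725, -0.1063, -1.1375)
  lambda* = (-5.0625)
  f(x*)   = 7.8406

x* = (-1.725, -0.1063, -1.1375), lambda* = (-5.0625)


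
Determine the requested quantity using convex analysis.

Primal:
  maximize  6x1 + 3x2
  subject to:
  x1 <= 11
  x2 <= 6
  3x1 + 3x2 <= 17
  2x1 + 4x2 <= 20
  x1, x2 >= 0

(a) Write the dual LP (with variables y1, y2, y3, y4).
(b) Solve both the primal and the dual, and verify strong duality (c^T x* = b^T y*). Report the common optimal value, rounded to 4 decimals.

The standard primal-dual pair for 'max c^T x s.t. A x <= b, x >= 0' is:
  Dual:  min b^T y  s.t.  A^T y >= c,  y >= 0.

So the dual LP is:
  minimize  11y1 + 6y2 + 17y3 + 20y4
  subject to:
    y1 + 3y3 + 2y4 >= 6
    y2 + 3y3 + 4y4 >= 3
    y1, y2, y3, y4 >= 0

Solving the primal: x* = (5.6667, 0).
  primal value c^T x* = 34.
Solving the dual: y* = (0, 0, 2, 0).
  dual value b^T y* = 34.
Strong duality: c^T x* = b^T y*. Confirmed.

34


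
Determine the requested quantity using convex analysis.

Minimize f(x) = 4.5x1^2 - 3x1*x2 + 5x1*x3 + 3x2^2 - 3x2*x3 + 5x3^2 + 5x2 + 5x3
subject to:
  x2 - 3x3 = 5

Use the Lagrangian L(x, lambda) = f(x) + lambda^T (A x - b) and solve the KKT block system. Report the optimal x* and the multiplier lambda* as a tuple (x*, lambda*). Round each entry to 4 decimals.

Form the Lagrangian:
  L(x, lambda) = (1/2) x^T Q x + c^T x + lambda^T (A x - b)
Stationarity (grad_x L = 0): Q x + c + A^T lambda = 0.
Primal feasibility: A x = b.

This gives the KKT block system:
  [ Q   A^T ] [ x     ]   [-c ]
  [ A    0  ] [ lambda ] = [ b ]

Solving the linear system:
  x*      = (0.7789, -0.9925, -1.9975)
  lambda* = (-2.701)
  f(x*)   = -0.7224

x* = (0.7789, -0.9925, -1.9975), lambda* = (-2.701)


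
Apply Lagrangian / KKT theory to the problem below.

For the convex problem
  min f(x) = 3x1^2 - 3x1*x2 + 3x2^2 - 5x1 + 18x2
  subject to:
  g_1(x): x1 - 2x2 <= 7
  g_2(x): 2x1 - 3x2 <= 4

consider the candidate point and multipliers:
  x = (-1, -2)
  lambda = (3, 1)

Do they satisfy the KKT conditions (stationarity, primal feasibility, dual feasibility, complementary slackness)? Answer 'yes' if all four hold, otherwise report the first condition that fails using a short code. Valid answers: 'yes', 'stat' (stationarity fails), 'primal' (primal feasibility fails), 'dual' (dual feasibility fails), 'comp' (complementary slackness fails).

Gradient of f: grad f(x) = Q x + c = (-5, 9)
Constraint values g_i(x) = a_i^T x - b_i:
  g_1((-1, -2)) = -4
  g_2((-1, -2)) = 0
Stationarity residual: grad f(x) + sum_i lambda_i a_i = (0, 0)
  -> stationarity OK
Primal feasibility (all g_i <= 0): OK
Dual feasibility (all lambda_i >= 0): OK
Complementary slackness (lambda_i * g_i(x) = 0 for all i): FAILS

Verdict: the first failing condition is complementary_slackness -> comp.

comp


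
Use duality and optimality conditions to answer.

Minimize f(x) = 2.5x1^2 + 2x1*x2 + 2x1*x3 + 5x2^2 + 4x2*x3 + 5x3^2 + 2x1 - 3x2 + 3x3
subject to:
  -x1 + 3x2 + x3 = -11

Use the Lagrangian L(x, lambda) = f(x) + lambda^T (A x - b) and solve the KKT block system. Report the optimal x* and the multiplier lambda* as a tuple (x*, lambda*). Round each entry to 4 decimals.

Form the Lagrangian:
  L(x, lambda) = (1/2) x^T Q x + c^T x + lambda^T (A x - b)
Stationarity (grad_x L = 0): Q x + c + A^T lambda = 0.
Primal feasibility: A x = b.

This gives the KKT block system:
  [ Q   A^T ] [ x     ]   [-c ]
  [ A    0  ] [ lambda ] = [ b ]

Solving the linear system:
  x*      = (2.6324, -2.5662, -0.6691)
  lambda* = (8.6912)
  f(x*)   = 53.2794

x* = (2.6324, -2.5662, -0.6691), lambda* = (8.6912)


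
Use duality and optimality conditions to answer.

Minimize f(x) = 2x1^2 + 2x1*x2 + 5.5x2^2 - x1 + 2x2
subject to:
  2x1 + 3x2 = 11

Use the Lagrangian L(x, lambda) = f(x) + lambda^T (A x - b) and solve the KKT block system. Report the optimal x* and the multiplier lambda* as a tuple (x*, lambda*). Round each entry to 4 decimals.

Form the Lagrangian:
  L(x, lambda) = (1/2) x^T Q x + c^T x + lambda^T (A x - b)
Stationarity (grad_x L = 0): Q x + c + A^T lambda = 0.
Primal feasibility: A x = b.

This gives the KKT block system:
  [ Q   A^T ] [ x     ]   [-c ]
  [ A    0  ] [ lambda ] = [ b ]

Solving the linear system:
  x*      = (3.5179, 1.3214)
  lambda* = (-7.8571)
  f(x*)   = 42.7768

x* = (3.5179, 1.3214), lambda* = (-7.8571)


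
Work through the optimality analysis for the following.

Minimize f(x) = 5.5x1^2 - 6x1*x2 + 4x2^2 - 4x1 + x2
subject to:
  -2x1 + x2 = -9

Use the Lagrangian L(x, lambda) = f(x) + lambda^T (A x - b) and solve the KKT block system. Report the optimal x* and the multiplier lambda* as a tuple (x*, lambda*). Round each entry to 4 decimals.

Form the Lagrangian:
  L(x, lambda) = (1/2) x^T Q x + c^T x + lambda^T (A x - b)
Stationarity (grad_x L = 0): Q x + c + A^T lambda = 0.
Primal feasibility: A x = b.

This gives the KKT block system:
  [ Q   A^T ] [ x     ]   [-c ]
  [ A    0  ] [ lambda ] = [ b ]

Solving the linear system:
  x*      = (4.8421, 0.6842)
  lambda* = (22.5789)
  f(x*)   = 92.2632

x* = (4.8421, 0.6842), lambda* = (22.5789)


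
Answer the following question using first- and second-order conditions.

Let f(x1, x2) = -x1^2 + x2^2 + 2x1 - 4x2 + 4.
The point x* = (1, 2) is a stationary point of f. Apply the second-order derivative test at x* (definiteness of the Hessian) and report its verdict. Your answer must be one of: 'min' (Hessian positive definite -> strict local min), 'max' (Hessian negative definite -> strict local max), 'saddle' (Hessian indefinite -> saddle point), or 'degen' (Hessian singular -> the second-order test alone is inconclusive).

Compute the Hessian H = grad^2 f:
  H = [[-2, 0], [0, 2]]
Verify stationarity: grad f(x*) = H x* + g = (0, 0).
Eigenvalues of H: -2, 2.
Eigenvalues have mixed signs, so H is indefinite -> x* is a saddle point.

saddle


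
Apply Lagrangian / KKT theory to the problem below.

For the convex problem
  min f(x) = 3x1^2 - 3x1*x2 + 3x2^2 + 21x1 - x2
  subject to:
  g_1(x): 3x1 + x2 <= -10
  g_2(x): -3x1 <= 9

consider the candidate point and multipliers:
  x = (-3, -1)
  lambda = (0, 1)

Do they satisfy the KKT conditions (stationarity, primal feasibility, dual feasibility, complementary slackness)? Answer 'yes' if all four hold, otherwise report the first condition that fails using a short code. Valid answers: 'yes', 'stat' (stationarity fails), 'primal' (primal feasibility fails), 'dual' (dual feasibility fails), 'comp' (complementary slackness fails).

Gradient of f: grad f(x) = Q x + c = (6, 2)
Constraint values g_i(x) = a_i^T x - b_i:
  g_1((-3, -1)) = 0
  g_2((-3, -1)) = 0
Stationarity residual: grad f(x) + sum_i lambda_i a_i = (3, 2)
  -> stationarity FAILS
Primal feasibility (all g_i <= 0): OK
Dual feasibility (all lambda_i >= 0): OK
Complementary slackness (lambda_i * g_i(x) = 0 for all i): OK

Verdict: the first failing condition is stationarity -> stat.

stat


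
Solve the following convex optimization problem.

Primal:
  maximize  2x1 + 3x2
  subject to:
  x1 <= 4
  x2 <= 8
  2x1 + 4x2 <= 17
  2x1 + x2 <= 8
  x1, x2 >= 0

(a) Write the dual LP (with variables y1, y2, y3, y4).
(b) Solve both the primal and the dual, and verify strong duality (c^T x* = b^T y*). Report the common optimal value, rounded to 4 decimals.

The standard primal-dual pair for 'max c^T x s.t. A x <= b, x >= 0' is:
  Dual:  min b^T y  s.t.  A^T y >= c,  y >= 0.

So the dual LP is:
  minimize  4y1 + 8y2 + 17y3 + 8y4
  subject to:
    y1 + 2y3 + 2y4 >= 2
    y2 + 4y3 + y4 >= 3
    y1, y2, y3, y4 >= 0

Solving the primal: x* = (2.5, 3).
  primal value c^T x* = 14.
Solving the dual: y* = (0, 0, 0.6667, 0.3333).
  dual value b^T y* = 14.
Strong duality: c^T x* = b^T y*. Confirmed.

14


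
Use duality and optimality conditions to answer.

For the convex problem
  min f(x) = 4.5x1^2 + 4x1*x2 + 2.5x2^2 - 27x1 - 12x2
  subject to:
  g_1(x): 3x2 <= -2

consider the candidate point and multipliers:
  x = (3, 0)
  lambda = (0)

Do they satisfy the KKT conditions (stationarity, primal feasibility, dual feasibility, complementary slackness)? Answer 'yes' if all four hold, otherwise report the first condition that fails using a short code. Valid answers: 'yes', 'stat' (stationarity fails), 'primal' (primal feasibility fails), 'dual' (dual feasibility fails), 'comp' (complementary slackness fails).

Gradient of f: grad f(x) = Q x + c = (0, 0)
Constraint values g_i(x) = a_i^T x - b_i:
  g_1((3, 0)) = 2
Stationarity residual: grad f(x) + sum_i lambda_i a_i = (0, 0)
  -> stationarity OK
Primal feasibility (all g_i <= 0): FAILS
Dual feasibility (all lambda_i >= 0): OK
Complementary slackness (lambda_i * g_i(x) = 0 for all i): OK

Verdict: the first failing condition is primal_feasibility -> primal.

primal


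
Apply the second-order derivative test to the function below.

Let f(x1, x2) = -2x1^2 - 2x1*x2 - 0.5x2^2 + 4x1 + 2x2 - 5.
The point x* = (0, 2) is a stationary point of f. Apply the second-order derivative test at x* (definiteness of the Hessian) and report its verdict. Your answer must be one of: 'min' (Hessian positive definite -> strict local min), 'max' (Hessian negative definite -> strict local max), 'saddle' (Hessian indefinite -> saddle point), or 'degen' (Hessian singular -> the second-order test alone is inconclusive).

Compute the Hessian H = grad^2 f:
  H = [[-4, -2], [-2, -1]]
Verify stationarity: grad f(x*) = H x* + g = (0, 0).
Eigenvalues of H: -5, 0.
H has a zero eigenvalue (singular; negative semidefinite but not definite), so H is neither positive definite, negative definite, nor indefinite. The second-order test alone is inconclusive -> degen.
(Indeed, f is constant along the null direction of H through x*, so x* is not a strict local extremum.)

degen


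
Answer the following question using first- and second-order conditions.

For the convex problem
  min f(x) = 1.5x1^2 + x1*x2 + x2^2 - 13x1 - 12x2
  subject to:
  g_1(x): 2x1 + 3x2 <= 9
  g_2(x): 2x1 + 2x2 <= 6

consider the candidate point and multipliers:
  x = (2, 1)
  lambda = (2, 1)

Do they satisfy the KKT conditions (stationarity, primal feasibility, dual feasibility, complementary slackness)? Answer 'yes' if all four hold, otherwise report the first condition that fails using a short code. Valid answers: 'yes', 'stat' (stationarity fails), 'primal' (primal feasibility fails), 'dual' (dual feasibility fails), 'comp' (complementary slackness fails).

Gradient of f: grad f(x) = Q x + c = (-6, -8)
Constraint values g_i(x) = a_i^T x - b_i:
  g_1((2, 1)) = -2
  g_2((2, 1)) = 0
Stationarity residual: grad f(x) + sum_i lambda_i a_i = (0, 0)
  -> stationarity OK
Primal feasibility (all g_i <= 0): OK
Dual feasibility (all lambda_i >= 0): OK
Complementary slackness (lambda_i * g_i(x) = 0 for all i): FAILS

Verdict: the first failing condition is complementary_slackness -> comp.

comp


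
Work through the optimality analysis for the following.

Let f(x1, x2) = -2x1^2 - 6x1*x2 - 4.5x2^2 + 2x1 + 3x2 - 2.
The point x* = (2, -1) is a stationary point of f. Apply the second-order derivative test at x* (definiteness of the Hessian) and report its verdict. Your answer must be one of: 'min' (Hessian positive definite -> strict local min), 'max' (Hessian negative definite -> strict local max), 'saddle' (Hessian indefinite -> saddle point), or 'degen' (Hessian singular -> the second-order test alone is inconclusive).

Compute the Hessian H = grad^2 f:
  H = [[-4, -6], [-6, -9]]
Verify stationarity: grad f(x*) = H x* + g = (0, 0).
Eigenvalues of H: -13, 0.
H has a zero eigenvalue (singular; negative semidefinite but not definite), so H is neither positive definite, negative definite, nor indefinite. The second-order test alone is inconclusive -> degen.
(Indeed, f is constant along the null direction of H through x*, so x* is not a strict local extremum.)

degen


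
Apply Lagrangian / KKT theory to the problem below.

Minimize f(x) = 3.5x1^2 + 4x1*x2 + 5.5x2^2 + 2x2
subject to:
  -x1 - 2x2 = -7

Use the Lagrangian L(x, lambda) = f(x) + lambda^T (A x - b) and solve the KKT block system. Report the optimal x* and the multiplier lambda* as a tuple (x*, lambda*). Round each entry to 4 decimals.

Form the Lagrangian:
  L(x, lambda) = (1/2) x^T Q x + c^T x + lambda^T (A x - b)
Stationarity (grad_x L = 0): Q x + c + A^T lambda = 0.
Primal feasibility: A x = b.

This gives the KKT block system:
  [ Q   A^T ] [ x     ]   [-c ]
  [ A    0  ] [ lambda ] = [ b ]

Solving the linear system:
  x*      = (1.087, 2.9565)
  lambda* = (19.4348)
  f(x*)   = 70.9783

x* = (1.087, 2.9565), lambda* = (19.4348)


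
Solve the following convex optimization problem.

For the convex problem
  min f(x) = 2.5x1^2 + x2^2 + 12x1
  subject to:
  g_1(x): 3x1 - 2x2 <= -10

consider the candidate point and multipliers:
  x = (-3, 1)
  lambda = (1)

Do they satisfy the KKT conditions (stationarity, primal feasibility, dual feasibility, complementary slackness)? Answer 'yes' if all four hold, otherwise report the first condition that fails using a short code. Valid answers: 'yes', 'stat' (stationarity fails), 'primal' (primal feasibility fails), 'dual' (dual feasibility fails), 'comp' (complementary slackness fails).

Gradient of f: grad f(x) = Q x + c = (-3, 2)
Constraint values g_i(x) = a_i^T x - b_i:
  g_1((-3, 1)) = -1
Stationarity residual: grad f(x) + sum_i lambda_i a_i = (0, 0)
  -> stationarity OK
Primal feasibility (all g_i <= 0): OK
Dual feasibility (all lambda_i >= 0): OK
Complementary slackness (lambda_i * g_i(x) = 0 for all i): FAILS

Verdict: the first failing condition is complementary_slackness -> comp.

comp


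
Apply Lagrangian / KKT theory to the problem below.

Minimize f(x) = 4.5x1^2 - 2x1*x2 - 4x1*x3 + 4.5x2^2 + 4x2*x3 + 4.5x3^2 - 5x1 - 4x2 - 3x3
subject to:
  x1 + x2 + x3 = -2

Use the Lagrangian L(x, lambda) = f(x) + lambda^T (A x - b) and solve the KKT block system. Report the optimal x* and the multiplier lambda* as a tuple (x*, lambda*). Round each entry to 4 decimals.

Form the Lagrangian:
  L(x, lambda) = (1/2) x^T Q x + c^T x + lambda^T (A x - b)
Stationarity (grad_x L = 0): Q x + c + A^T lambda = 0.
Primal feasibility: A x = b.

This gives the KKT block system:
  [ Q   A^T ] [ x     ]   [-c ]
  [ A    0  ] [ lambda ] = [ b ]

Solving the linear system:
  x*      = (-0.8389, -0.3128, -0.8483)
  lambda* = (8.5308)
  f(x*)   = 12.5261

x* = (-0.8389, -0.3128, -0.8483), lambda* = (8.5308)


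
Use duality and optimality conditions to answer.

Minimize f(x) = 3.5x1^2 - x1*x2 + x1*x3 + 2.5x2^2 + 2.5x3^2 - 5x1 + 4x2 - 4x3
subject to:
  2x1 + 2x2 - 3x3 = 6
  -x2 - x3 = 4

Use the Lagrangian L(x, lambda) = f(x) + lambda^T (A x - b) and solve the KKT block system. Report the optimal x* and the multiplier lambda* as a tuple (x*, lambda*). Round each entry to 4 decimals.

Form the Lagrangian:
  L(x, lambda) = (1/2) x^T Q x + c^T x + lambda^T (A x - b)
Stationarity (grad_x L = 0): Q x + c + A^T lambda = 0.
Primal feasibility: A x = b.

This gives the KKT block system:
  [ Q   A^T ] [ x     ]   [-c ]
  [ A    0  ] [ lambda ] = [ b ]

Solving the linear system:
  x*      = (1.2745, -1.7098, -2.2902)
  lambda* = (-1.6706, -9.1647)
  f(x*)   = 21.3157

x* = (1.2745, -1.7098, -2.2902), lambda* = (-1.6706, -9.1647)


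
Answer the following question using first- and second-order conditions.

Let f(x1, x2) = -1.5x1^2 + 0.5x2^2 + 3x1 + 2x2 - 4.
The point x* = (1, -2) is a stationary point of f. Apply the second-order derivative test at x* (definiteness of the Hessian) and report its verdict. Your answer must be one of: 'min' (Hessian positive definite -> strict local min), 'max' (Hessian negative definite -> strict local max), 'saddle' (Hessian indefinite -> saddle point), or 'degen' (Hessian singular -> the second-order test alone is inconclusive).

Compute the Hessian H = grad^2 f:
  H = [[-3, 0], [0, 1]]
Verify stationarity: grad f(x*) = H x* + g = (0, 0).
Eigenvalues of H: -3, 1.
Eigenvalues have mixed signs, so H is indefinite -> x* is a saddle point.

saddle


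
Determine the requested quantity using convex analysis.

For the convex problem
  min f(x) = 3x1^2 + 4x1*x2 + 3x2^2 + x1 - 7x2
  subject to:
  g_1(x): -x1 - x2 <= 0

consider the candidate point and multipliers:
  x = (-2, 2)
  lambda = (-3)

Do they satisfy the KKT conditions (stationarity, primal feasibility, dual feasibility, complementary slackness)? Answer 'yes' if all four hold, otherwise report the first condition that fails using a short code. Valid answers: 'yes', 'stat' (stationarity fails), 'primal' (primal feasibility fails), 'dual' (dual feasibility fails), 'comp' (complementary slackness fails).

Gradient of f: grad f(x) = Q x + c = (-3, -3)
Constraint values g_i(x) = a_i^T x - b_i:
  g_1((-2, 2)) = 0
Stationarity residual: grad f(x) + sum_i lambda_i a_i = (0, 0)
  -> stationarity OK
Primal feasibility (all g_i <= 0): OK
Dual feasibility (all lambda_i >= 0): FAILS
Complementary slackness (lambda_i * g_i(x) = 0 for all i): OK

Verdict: the first failing condition is dual_feasibility -> dual.

dual


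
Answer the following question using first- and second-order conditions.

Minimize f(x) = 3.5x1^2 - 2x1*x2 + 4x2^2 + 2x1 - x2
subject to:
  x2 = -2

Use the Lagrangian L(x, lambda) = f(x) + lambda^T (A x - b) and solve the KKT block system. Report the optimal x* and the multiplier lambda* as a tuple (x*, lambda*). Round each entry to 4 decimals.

Form the Lagrangian:
  L(x, lambda) = (1/2) x^T Q x + c^T x + lambda^T (A x - b)
Stationarity (grad_x L = 0): Q x + c + A^T lambda = 0.
Primal feasibility: A x = b.

This gives the KKT block system:
  [ Q   A^T ] [ x     ]   [-c ]
  [ A    0  ] [ lambda ] = [ b ]

Solving the linear system:
  x*      = (-0.8571, -2)
  lambda* = (15.2857)
  f(x*)   = 15.4286

x* = (-0.8571, -2), lambda* = (15.2857)


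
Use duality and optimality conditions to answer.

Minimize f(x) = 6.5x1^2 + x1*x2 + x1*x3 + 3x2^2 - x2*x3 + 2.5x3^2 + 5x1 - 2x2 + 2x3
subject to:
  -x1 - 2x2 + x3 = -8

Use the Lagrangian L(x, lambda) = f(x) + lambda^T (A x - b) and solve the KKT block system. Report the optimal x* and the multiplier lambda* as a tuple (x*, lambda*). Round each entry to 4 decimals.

Form the Lagrangian:
  L(x, lambda) = (1/2) x^T Q x + c^T x + lambda^T (A x - b)
Stationarity (grad_x L = 0): Q x + c + A^T lambda = 0.
Primal feasibility: A x = b.

This gives the KKT block system:
  [ Q   A^T ] [ x     ]   [-c ]
  [ A    0  ] [ lambda ] = [ b ]

Solving the linear system:
  x*      = (0.2095, 3.0676, -1.6554)
  lambda* = (9.1351)
  f(x*)   = 32.3412

x* = (0.2095, 3.0676, -1.6554), lambda* = (9.1351)


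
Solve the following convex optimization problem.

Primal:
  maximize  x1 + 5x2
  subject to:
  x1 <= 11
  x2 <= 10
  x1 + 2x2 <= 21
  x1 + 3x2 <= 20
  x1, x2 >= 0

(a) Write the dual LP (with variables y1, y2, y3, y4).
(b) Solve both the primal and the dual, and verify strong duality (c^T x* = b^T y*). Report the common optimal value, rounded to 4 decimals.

The standard primal-dual pair for 'max c^T x s.t. A x <= b, x >= 0' is:
  Dual:  min b^T y  s.t.  A^T y >= c,  y >= 0.

So the dual LP is:
  minimize  11y1 + 10y2 + 21y3 + 20y4
  subject to:
    y1 + y3 + y4 >= 1
    y2 + 2y3 + 3y4 >= 5
    y1, y2, y3, y4 >= 0

Solving the primal: x* = (0, 6.6667).
  primal value c^T x* = 33.3333.
Solving the dual: y* = (0, 0, 0, 1.6667).
  dual value b^T y* = 33.3333.
Strong duality: c^T x* = b^T y*. Confirmed.

33.3333


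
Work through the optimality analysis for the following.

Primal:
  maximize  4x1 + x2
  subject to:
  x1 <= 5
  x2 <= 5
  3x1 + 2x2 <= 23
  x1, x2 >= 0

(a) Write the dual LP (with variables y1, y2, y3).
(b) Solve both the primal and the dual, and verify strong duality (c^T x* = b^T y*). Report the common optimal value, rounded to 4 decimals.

The standard primal-dual pair for 'max c^T x s.t. A x <= b, x >= 0' is:
  Dual:  min b^T y  s.t.  A^T y >= c,  y >= 0.

So the dual LP is:
  minimize  5y1 + 5y2 + 23y3
  subject to:
    y1 + 3y3 >= 4
    y2 + 2y3 >= 1
    y1, y2, y3 >= 0

Solving the primal: x* = (5, 4).
  primal value c^T x* = 24.
Solving the dual: y* = (2.5, 0, 0.5).
  dual value b^T y* = 24.
Strong duality: c^T x* = b^T y*. Confirmed.

24


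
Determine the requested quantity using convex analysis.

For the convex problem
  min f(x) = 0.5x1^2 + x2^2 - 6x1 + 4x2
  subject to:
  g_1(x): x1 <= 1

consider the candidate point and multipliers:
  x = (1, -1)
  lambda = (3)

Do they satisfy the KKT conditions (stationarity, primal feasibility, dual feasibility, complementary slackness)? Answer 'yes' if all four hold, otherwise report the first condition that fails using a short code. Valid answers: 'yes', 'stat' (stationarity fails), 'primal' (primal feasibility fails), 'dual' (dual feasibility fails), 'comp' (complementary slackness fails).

Gradient of f: grad f(x) = Q x + c = (-5, 2)
Constraint values g_i(x) = a_i^T x - b_i:
  g_1((1, -1)) = 0
Stationarity residual: grad f(x) + sum_i lambda_i a_i = (-2, 2)
  -> stationarity FAILS
Primal feasibility (all g_i <= 0): OK
Dual feasibility (all lambda_i >= 0): OK
Complementary slackness (lambda_i * g_i(x) = 0 for all i): OK

Verdict: the first failing condition is stationarity -> stat.

stat


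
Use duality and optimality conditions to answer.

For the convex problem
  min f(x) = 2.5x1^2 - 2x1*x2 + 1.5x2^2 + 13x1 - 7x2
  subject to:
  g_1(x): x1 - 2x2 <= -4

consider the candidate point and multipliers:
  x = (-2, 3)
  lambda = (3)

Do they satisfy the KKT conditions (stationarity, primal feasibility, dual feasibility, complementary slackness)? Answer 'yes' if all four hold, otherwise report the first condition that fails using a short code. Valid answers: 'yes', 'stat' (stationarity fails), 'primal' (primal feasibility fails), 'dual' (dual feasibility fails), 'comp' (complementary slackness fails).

Gradient of f: grad f(x) = Q x + c = (-3, 6)
Constraint values g_i(x) = a_i^T x - b_i:
  g_1((-2, 3)) = -4
Stationarity residual: grad f(x) + sum_i lambda_i a_i = (0, 0)
  -> stationarity OK
Primal feasibility (all g_i <= 0): OK
Dual feasibility (all lambda_i >= 0): OK
Complementary slackness (lambda_i * g_i(x) = 0 for all i): FAILS

Verdict: the first failing condition is complementary_slackness -> comp.

comp


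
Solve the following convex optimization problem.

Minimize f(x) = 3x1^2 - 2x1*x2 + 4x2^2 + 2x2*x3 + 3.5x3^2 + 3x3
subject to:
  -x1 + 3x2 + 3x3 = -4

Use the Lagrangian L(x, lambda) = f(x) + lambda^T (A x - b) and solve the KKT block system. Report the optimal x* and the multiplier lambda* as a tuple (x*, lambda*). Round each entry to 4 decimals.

Form the Lagrangian:
  L(x, lambda) = (1/2) x^T Q x + c^T x + lambda^T (A x - b)
Stationarity (grad_x L = 0): Q x + c + A^T lambda = 0.
Primal feasibility: A x = b.

This gives the KKT block system:
  [ Q   A^T ] [ x     ]   [-c ]
  [ A    0  ] [ lambda ] = [ b ]

Solving the linear system:
  x*      = (0.16, -0.28, -1)
  lambda* = (1.52)
  f(x*)   = 1.54

x* = (0.16, -0.28, -1), lambda* = (1.52)


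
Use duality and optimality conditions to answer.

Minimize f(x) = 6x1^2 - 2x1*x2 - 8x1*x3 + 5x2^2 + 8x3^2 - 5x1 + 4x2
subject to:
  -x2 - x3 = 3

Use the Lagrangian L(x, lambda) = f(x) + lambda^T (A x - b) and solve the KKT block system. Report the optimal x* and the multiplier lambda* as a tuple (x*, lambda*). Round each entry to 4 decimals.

Form the Lagrangian:
  L(x, lambda) = (1/2) x^T Q x + c^T x + lambda^T (A x - b)
Stationarity (grad_x L = 0): Q x + c + A^T lambda = 0.
Primal feasibility: A x = b.

This gives the KKT block system:
  [ Q   A^T ] [ x     ]   [-c ]
  [ A    0  ] [ lambda ] = [ b ]

Solving the linear system:
  x*      = (-0.6594, -1.8478, -1.1522)
  lambda* = (-13.1594)
  f(x*)   = 17.692

x* = (-0.6594, -1.8478, -1.1522), lambda* = (-13.1594)


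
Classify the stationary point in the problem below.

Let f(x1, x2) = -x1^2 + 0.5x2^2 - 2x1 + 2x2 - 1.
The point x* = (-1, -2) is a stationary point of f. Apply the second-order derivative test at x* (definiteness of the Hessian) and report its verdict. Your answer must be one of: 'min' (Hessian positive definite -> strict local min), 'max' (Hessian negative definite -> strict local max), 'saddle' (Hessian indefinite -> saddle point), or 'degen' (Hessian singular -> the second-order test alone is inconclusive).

Compute the Hessian H = grad^2 f:
  H = [[-2, 0], [0, 1]]
Verify stationarity: grad f(x*) = H x* + g = (0, 0).
Eigenvalues of H: -2, 1.
Eigenvalues have mixed signs, so H is indefinite -> x* is a saddle point.

saddle


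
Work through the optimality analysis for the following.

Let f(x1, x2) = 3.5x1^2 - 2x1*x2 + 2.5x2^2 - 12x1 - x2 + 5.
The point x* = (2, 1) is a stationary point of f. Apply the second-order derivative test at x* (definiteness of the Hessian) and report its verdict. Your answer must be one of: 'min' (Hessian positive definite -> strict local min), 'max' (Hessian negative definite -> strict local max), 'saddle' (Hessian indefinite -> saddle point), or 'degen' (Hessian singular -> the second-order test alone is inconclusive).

Compute the Hessian H = grad^2 f:
  H = [[7, -2], [-2, 5]]
Verify stationarity: grad f(x*) = H x* + g = (0, 0).
Eigenvalues of H: 3.7639, 8.2361.
Both eigenvalues > 0, so H is positive definite -> x* is a strict local min.

min


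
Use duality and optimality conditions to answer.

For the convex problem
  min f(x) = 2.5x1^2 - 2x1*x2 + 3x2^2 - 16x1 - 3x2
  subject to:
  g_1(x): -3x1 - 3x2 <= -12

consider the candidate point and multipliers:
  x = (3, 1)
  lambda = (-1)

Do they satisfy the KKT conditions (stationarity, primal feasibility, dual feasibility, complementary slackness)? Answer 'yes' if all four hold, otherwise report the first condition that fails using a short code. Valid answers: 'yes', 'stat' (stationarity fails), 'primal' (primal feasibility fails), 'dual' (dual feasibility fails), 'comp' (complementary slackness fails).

Gradient of f: grad f(x) = Q x + c = (-3, -3)
Constraint values g_i(x) = a_i^T x - b_i:
  g_1((3, 1)) = 0
Stationarity residual: grad f(x) + sum_i lambda_i a_i = (0, 0)
  -> stationarity OK
Primal feasibility (all g_i <= 0): OK
Dual feasibility (all lambda_i >= 0): FAILS
Complementary slackness (lambda_i * g_i(x) = 0 for all i): OK

Verdict: the first failing condition is dual_feasibility -> dual.

dual


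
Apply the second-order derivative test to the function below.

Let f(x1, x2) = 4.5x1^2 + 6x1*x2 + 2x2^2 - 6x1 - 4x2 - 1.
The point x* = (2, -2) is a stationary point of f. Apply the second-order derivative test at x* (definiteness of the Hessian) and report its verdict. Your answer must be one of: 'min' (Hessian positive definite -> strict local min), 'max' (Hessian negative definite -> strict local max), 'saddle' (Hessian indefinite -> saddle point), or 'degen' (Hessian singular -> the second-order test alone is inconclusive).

Compute the Hessian H = grad^2 f:
  H = [[9, 6], [6, 4]]
Verify stationarity: grad f(x*) = H x* + g = (0, 0).
Eigenvalues of H: 0, 13.
H has a zero eigenvalue (singular; positive semidefinite but not definite), so H is neither positive definite, negative definite, nor indefinite. The second-order test alone is inconclusive -> degen.
(Indeed, f is constant along the null direction of H through x*, so x* is not a strict local extremum.)

degen


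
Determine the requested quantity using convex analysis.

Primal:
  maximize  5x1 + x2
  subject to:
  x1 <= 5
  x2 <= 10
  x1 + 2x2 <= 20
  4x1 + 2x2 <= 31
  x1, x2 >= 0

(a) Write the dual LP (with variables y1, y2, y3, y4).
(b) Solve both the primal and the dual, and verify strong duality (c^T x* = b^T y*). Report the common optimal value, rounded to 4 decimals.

The standard primal-dual pair for 'max c^T x s.t. A x <= b, x >= 0' is:
  Dual:  min b^T y  s.t.  A^T y >= c,  y >= 0.

So the dual LP is:
  minimize  5y1 + 10y2 + 20y3 + 31y4
  subject to:
    y1 + y3 + 4y4 >= 5
    y2 + 2y3 + 2y4 >= 1
    y1, y2, y3, y4 >= 0

Solving the primal: x* = (5, 5.5).
  primal value c^T x* = 30.5.
Solving the dual: y* = (3, 0, 0, 0.5).
  dual value b^T y* = 30.5.
Strong duality: c^T x* = b^T y*. Confirmed.

30.5


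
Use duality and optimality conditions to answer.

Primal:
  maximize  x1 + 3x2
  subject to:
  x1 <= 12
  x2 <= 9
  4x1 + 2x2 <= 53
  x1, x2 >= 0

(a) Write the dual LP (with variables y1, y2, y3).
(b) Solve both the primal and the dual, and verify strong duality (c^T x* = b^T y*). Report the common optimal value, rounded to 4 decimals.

The standard primal-dual pair for 'max c^T x s.t. A x <= b, x >= 0' is:
  Dual:  min b^T y  s.t.  A^T y >= c,  y >= 0.

So the dual LP is:
  minimize  12y1 + 9y2 + 53y3
  subject to:
    y1 + 4y3 >= 1
    y2 + 2y3 >= 3
    y1, y2, y3 >= 0

Solving the primal: x* = (8.75, 9).
  primal value c^T x* = 35.75.
Solving the dual: y* = (0, 2.5, 0.25).
  dual value b^T y* = 35.75.
Strong duality: c^T x* = b^T y*. Confirmed.

35.75


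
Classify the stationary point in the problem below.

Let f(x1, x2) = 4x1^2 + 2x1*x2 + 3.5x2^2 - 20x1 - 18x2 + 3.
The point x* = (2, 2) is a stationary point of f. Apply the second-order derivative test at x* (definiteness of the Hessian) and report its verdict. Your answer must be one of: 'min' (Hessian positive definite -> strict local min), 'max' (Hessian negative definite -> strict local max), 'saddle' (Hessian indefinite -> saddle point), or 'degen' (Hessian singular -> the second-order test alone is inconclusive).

Compute the Hessian H = grad^2 f:
  H = [[8, 2], [2, 7]]
Verify stationarity: grad f(x*) = H x* + g = (0, 0).
Eigenvalues of H: 5.4384, 9.5616.
Both eigenvalues > 0, so H is positive definite -> x* is a strict local min.

min


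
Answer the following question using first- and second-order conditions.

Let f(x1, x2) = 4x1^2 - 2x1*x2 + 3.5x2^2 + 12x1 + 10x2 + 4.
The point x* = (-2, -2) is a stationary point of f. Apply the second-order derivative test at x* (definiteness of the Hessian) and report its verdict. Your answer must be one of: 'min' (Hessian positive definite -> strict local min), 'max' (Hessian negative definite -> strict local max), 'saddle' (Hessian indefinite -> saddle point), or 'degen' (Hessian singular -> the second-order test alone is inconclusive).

Compute the Hessian H = grad^2 f:
  H = [[8, -2], [-2, 7]]
Verify stationarity: grad f(x*) = H x* + g = (0, 0).
Eigenvalues of H: 5.4384, 9.5616.
Both eigenvalues > 0, so H is positive definite -> x* is a strict local min.

min


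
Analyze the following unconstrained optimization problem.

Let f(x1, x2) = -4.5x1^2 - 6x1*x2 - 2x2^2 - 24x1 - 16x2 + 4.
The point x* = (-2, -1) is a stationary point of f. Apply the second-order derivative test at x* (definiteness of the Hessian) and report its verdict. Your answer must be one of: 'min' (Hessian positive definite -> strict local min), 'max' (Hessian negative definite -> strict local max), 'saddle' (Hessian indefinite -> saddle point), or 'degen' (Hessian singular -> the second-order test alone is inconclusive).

Compute the Hessian H = grad^2 f:
  H = [[-9, -6], [-6, -4]]
Verify stationarity: grad f(x*) = H x* + g = (0, 0).
Eigenvalues of H: -13, 0.
H has a zero eigenvalue (singular; negative semidefinite but not definite), so H is neither positive definite, negative definite, nor indefinite. The second-order test alone is inconclusive -> degen.
(Indeed, f is constant along the null direction of H through x*, so x* is not a strict local extremum.)

degen


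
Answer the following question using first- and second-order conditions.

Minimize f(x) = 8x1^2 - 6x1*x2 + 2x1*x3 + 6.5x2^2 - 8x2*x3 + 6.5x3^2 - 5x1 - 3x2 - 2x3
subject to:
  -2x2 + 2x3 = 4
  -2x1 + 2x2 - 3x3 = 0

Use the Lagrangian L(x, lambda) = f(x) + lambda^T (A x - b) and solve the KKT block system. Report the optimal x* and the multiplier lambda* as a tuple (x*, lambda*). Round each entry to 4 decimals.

Form the Lagrangian:
  L(x, lambda) = (1/2) x^T Q x + c^T x + lambda^T (A x - b)
Stationarity (grad_x L = 0): Q x + c + A^T lambda = 0.
Primal feasibility: A x = b.

This gives the KKT block system:
  [ Q   A^T ] [ x     ]   [-c ]
  [ A    0  ] [ lambda ] = [ b ]

Solving the linear system:
  x*      = (-1.8472, -2.3056, -0.3056)
  lambda* = (-20.3889, -10.6667)
  f(x*)   = 49.1597

x* = (-1.8472, -2.3056, -0.3056), lambda* = (-20.3889, -10.6667)


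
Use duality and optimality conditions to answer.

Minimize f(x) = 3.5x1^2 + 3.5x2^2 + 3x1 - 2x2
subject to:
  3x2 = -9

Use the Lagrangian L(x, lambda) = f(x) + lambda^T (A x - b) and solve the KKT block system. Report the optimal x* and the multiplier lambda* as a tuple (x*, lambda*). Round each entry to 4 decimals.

Form the Lagrangian:
  L(x, lambda) = (1/2) x^T Q x + c^T x + lambda^T (A x - b)
Stationarity (grad_x L = 0): Q x + c + A^T lambda = 0.
Primal feasibility: A x = b.

This gives the KKT block system:
  [ Q   A^T ] [ x     ]   [-c ]
  [ A    0  ] [ lambda ] = [ b ]

Solving the linear system:
  x*      = (-0.4286, -3)
  lambda* = (7.6667)
  f(x*)   = 36.8571

x* = (-0.4286, -3), lambda* = (7.6667)


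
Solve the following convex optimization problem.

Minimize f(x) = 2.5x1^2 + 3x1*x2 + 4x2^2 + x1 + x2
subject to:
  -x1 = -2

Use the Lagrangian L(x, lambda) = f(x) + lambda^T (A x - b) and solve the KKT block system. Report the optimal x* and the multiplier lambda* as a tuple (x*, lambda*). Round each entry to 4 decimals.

Form the Lagrangian:
  L(x, lambda) = (1/2) x^T Q x + c^T x + lambda^T (A x - b)
Stationarity (grad_x L = 0): Q x + c + A^T lambda = 0.
Primal feasibility: A x = b.

This gives the KKT block system:
  [ Q   A^T ] [ x     ]   [-c ]
  [ A    0  ] [ lambda ] = [ b ]

Solving the linear system:
  x*      = (2, -0.875)
  lambda* = (8.375)
  f(x*)   = 8.9375

x* = (2, -0.875), lambda* = (8.375)


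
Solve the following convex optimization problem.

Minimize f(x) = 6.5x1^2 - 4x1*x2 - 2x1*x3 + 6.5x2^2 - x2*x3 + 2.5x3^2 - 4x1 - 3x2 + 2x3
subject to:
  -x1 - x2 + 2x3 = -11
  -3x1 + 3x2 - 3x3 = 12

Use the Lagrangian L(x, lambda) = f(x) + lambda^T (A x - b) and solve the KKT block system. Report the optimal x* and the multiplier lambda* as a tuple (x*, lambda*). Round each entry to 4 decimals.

Form the Lagrangian:
  L(x, lambda) = (1/2) x^T Q x + c^T x + lambda^T (A x - b)
Stationarity (grad_x L = 0): Q x + c + A^T lambda = 0.
Primal feasibility: A x = b.

This gives the KKT block system:
  [ Q   A^T ] [ x     ]   [-c ]
  [ A    0  ] [ lambda ] = [ b ]

Solving the linear system:
  x*      = (1.3491, 1.0472, -4.3019)
  lambda* = (13.7358, 1.4057)
  f(x*)   = 58.5425

x* = (1.3491, 1.0472, -4.3019), lambda* = (13.7358, 1.4057)


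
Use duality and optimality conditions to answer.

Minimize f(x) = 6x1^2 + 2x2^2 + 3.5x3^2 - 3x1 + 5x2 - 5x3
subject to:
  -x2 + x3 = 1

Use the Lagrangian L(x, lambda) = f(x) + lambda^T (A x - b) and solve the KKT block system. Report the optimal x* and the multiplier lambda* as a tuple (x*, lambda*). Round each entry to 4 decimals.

Form the Lagrangian:
  L(x, lambda) = (1/2) x^T Q x + c^T x + lambda^T (A x - b)
Stationarity (grad_x L = 0): Q x + c + A^T lambda = 0.
Primal feasibility: A x = b.

This gives the KKT block system:
  [ Q   A^T ] [ x     ]   [-c ]
  [ A    0  ] [ lambda ] = [ b ]

Solving the linear system:
  x*      = (0.25, -0.6364, 0.3636)
  lambda* = (2.4545)
  f(x*)   = -4.1023

x* = (0.25, -0.6364, 0.3636), lambda* = (2.4545)


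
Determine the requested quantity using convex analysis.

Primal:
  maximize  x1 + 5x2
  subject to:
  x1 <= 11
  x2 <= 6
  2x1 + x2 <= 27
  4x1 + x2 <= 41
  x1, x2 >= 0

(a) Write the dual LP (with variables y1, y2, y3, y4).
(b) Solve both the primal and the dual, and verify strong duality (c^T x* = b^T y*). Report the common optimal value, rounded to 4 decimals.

The standard primal-dual pair for 'max c^T x s.t. A x <= b, x >= 0' is:
  Dual:  min b^T y  s.t.  A^T y >= c,  y >= 0.

So the dual LP is:
  minimize  11y1 + 6y2 + 27y3 + 41y4
  subject to:
    y1 + 2y3 + 4y4 >= 1
    y2 + y3 + y4 >= 5
    y1, y2, y3, y4 >= 0

Solving the primal: x* = (8.75, 6).
  primal value c^T x* = 38.75.
Solving the dual: y* = (0, 4.75, 0, 0.25).
  dual value b^T y* = 38.75.
Strong duality: c^T x* = b^T y*. Confirmed.

38.75


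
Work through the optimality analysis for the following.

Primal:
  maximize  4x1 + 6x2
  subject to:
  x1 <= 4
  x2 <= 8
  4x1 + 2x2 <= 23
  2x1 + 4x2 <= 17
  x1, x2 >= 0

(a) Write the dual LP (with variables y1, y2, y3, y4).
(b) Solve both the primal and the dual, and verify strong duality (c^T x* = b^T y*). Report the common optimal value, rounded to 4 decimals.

The standard primal-dual pair for 'max c^T x s.t. A x <= b, x >= 0' is:
  Dual:  min b^T y  s.t.  A^T y >= c,  y >= 0.

So the dual LP is:
  minimize  4y1 + 8y2 + 23y3 + 17y4
  subject to:
    y1 + 4y3 + 2y4 >= 4
    y2 + 2y3 + 4y4 >= 6
    y1, y2, y3, y4 >= 0

Solving the primal: x* = (4, 2.25).
  primal value c^T x* = 29.5.
Solving the dual: y* = (1, 0, 0, 1.5).
  dual value b^T y* = 29.5.
Strong duality: c^T x* = b^T y*. Confirmed.

29.5


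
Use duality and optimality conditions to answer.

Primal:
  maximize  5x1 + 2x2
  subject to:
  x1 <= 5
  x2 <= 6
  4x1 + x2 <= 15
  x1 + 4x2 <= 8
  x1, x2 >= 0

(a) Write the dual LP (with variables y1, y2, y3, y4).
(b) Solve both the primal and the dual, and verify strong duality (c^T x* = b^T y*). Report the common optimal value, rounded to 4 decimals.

The standard primal-dual pair for 'max c^T x s.t. A x <= b, x >= 0' is:
  Dual:  min b^T y  s.t.  A^T y >= c,  y >= 0.

So the dual LP is:
  minimize  5y1 + 6y2 + 15y3 + 8y4
  subject to:
    y1 + 4y3 + y4 >= 5
    y2 + y3 + 4y4 >= 2
    y1, y2, y3, y4 >= 0

Solving the primal: x* = (3.4667, 1.1333).
  primal value c^T x* = 19.6.
Solving the dual: y* = (0, 0, 1.2, 0.2).
  dual value b^T y* = 19.6.
Strong duality: c^T x* = b^T y*. Confirmed.

19.6


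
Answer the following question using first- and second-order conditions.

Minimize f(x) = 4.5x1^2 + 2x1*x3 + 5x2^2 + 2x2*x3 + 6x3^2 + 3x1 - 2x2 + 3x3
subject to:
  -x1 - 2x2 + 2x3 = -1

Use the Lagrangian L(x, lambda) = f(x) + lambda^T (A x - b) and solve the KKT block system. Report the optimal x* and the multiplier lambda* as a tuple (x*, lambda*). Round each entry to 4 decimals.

Form the Lagrangian:
  L(x, lambda) = (1/2) x^T Q x + c^T x + lambda^T (A x - b)
Stationarity (grad_x L = 0): Q x + c + A^T lambda = 0.
Primal feasibility: A x = b.

This gives the KKT block system:
  [ Q   A^T ] [ x     ]   [-c ]
  [ A    0  ] [ lambda ] = [ b ]

Solving the linear system:
  x*      = (-0.2367, 0.3127, -0.3057)
  lambda* = (0.258)
  f(x*)   = -0.9973

x* = (-0.2367, 0.3127, -0.3057), lambda* = (0.258)


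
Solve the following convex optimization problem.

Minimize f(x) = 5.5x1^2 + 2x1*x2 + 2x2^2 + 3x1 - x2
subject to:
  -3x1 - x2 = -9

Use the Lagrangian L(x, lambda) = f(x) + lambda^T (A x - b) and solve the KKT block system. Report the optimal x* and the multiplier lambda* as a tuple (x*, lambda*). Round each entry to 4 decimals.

Form the Lagrangian:
  L(x, lambda) = (1/2) x^T Q x + c^T x + lambda^T (A x - b)
Stationarity (grad_x L = 0): Q x + c + A^T lambda = 0.
Primal feasibility: A x = b.

This gives the KKT block system:
  [ Q   A^T ] [ x     ]   [-c ]
  [ A    0  ] [ lambda ] = [ b ]

Solving the linear system:
  x*      = (2.4, 1.8)
  lambda* = (11)
  f(x*)   = 52.2

x* = (2.4, 1.8), lambda* = (11)


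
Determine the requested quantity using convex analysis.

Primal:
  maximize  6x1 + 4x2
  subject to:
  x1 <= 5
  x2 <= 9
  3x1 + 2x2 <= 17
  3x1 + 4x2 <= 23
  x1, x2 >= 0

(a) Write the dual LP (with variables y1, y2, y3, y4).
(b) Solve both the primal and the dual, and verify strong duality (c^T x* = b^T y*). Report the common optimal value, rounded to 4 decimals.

The standard primal-dual pair for 'max c^T x s.t. A x <= b, x >= 0' is:
  Dual:  min b^T y  s.t.  A^T y >= c,  y >= 0.

So the dual LP is:
  minimize  5y1 + 9y2 + 17y3 + 23y4
  subject to:
    y1 + 3y3 + 3y4 >= 6
    y2 + 2y3 + 4y4 >= 4
    y1, y2, y3, y4 >= 0

Solving the primal: x* = (5, 1).
  primal value c^T x* = 34.
Solving the dual: y* = (0, 0, 2, 0).
  dual value b^T y* = 34.
Strong duality: c^T x* = b^T y*. Confirmed.

34
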